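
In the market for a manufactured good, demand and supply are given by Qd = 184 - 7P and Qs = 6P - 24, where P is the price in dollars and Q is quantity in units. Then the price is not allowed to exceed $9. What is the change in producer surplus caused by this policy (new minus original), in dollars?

-357

In a free market, 184 - 7P = 6P - 24 gives the equilibrium P* = 16, Q* = 72.
The ceiling of 9 is below the equilibrium price 16, so it binds.
At P = 9: Qd = 184 - 7·9 = 121 and Qs = 6·9 - 24 = 30.
Producer surplus without the control is ½ · (16 - 4) · 72 = 432.
With the ceiling, producers sell 30 units at 9, so PS = ½ · (9 - 4) · 30 = 75.
Change in producer surplus = 75 - 432 = -357.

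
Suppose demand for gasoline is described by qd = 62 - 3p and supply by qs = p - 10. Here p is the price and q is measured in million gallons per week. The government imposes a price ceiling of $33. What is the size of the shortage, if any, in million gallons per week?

0

In a free market, 62 - 3p = p - 10 gives the equilibrium p* = 18, q* = 8.
Since 33 is above p* = 18, the ceiling does not bind and the free-market outcome prevails.
Since the control does not bind, there is no shortage.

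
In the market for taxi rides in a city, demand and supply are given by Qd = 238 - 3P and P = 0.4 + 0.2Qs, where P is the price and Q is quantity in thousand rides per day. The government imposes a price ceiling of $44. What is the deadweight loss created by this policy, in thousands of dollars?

Rearranging supply gives Qs = 5P - 2. Setting quantity demanded equal to quantity supplied, 238 - 3P = 5P - 2, gives P* = 30 and Q* = 148.
Since 44 is above P* = 30, the ceiling does not bind and the free-market outcome prevails.
Since the control does not bind, no trades are prevented and deadweight loss is zero.

0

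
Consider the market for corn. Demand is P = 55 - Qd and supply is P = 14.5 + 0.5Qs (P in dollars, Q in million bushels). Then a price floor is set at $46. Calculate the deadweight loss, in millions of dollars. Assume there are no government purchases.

Rearranging demand gives Qd = 55 - P; rearranging supply gives Qs = 2P - 29. Equilibrium: 55 - P = 2P - 29, so 84 = 3P and P* = 28, Q* = 27.
The floor of 46 is above the equilibrium price 28, so it binds.
At P = 46: Qd = 55 - 46 = 9 and Qs = 2·46 - 29 = 63.
Quantity traded falls to 9. At Q = 9 the demand price is 55 - 9 = 46 and the supply price is (29 + 9)/2 = 19.
Deadweight loss = ½ · (46 - 19) · (27 - 9) = ½ · 27 · 18 = 243.

243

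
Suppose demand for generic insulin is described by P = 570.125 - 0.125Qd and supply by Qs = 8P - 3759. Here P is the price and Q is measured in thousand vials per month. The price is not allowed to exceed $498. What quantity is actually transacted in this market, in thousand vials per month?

225

Rearranging demand gives Qd = 4561 - 8P. Setting quantity demanded equal to quantity supplied, 4561 - 8P = 8P - 3759, gives P* = 520 and Q* = 401.
The ceiling of 498 is below the equilibrium price 520, so it binds.
At P = 498: Qd = 4561 - 8·498 = 577 and Qs = 8·498 - 3759 = 225.
The quantity actually transacted is the short side, supply: 225.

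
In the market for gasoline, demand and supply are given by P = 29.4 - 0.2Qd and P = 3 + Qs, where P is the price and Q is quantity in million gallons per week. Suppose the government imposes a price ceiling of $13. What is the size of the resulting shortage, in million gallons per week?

72

Rearranging demand gives Qd = 147 - 5P; rearranging supply gives Qs = P - 3. In a free market, 147 - 5P = P - 3 gives the equilibrium P* = 25, Q* = 22.
The ceiling of 13 is below the equilibrium price 25, so it binds.
At P = 13: Qd = 147 - 5·13 = 82 and Qs = 13 - 3 = 10.
Shortage = Qd - Qs = 82 - 10 = 72.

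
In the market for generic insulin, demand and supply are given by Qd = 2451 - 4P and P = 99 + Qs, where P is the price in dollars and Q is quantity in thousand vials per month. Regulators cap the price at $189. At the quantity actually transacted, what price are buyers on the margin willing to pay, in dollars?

Rearranging supply gives Qs = P - 99. Setting quantity demanded equal to quantity supplied, 2451 - 4P = P - 99, gives P* = 510 and Q* = 411.
Since 189 < 510, the ceiling is binding.
At P = 189: Qd = 2451 - 4·189 = 1695 and Qs = 189 - 99 = 90.
Only 90 units reach the market. On the demand curve, the marginal buyer's willingness to pay at Q = 90 is (2451 - 90)/4 = 590.25.

590.25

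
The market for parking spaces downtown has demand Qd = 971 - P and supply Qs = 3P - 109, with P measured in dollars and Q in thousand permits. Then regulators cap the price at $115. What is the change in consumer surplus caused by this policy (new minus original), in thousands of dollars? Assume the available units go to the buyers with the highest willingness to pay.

Setting quantity demanded equal to quantity supplied, 971 - P = 3P - 109, gives P* = 270 and Q* = 701.
Because the ceiling (115) lies below the market-clearing price, it is binding.
At P = 115: Qd = 971 - 115 = 856 and Qs = 3·115 - 109 = 236.
Consumer surplus without the control is ½ · (971 - 270) · 701 = 245700.5.
With the ceiling, 236 units are sold at 115 (assume they go to the highest-value buyers). The demand price at Q = 236 is 735, so CS = ½ · [(971 - 115) + (735 - 115)] · 236 = 174168.
Change in consumer surplus = 174168 - 245700.5 = -71532.5.

-71532.5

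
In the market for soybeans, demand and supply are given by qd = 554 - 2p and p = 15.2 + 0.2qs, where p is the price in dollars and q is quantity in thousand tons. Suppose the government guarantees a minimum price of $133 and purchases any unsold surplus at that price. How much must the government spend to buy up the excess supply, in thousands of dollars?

40033

Rearranging supply gives qs = 5p - 76. Without the control the market clears where 554 - 2p = 5p - 76, i.e. p* = 90 and q* = 374.
The floor of 133 is above the equilibrium price 90, so it binds.
At p = 133: qd = 554 - 2·133 = 288 and qs = 5·133 - 76 = 589.
Surplus = qs - qd = 301.
Government expenditure = surplus × support price = 301 × 133 = 40033.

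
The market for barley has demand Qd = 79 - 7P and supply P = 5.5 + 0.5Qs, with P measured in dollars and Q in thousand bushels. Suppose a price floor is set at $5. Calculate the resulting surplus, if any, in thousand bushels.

0

Rearranging supply gives Qs = 2P - 11. Equilibrium: 79 - 7P = 2P - 11, so 90 = 9P and P* = 10, Q* = 9.
The floor of 5 is below the equilibrium price 10, so it is not binding; the market clears at P* = 10, Q* = 9.
Since the control does not bind, there is no surplus.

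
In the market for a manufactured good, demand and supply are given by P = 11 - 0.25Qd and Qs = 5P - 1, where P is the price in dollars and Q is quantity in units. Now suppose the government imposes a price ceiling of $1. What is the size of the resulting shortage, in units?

36

Rearranging demand gives Qd = 44 - 4P. Setting quantity demanded equal to quantity supplied, 44 - 4P = 5P - 1, gives P* = 5 and Q* = 24.
Since 1 < 5, the ceiling is binding.
At P = 1: Qd = 44 - 4·1 = 40 and Qs = 5·1 - 1 = 4.
Shortage = Qd - Qs = 40 - 4 = 36.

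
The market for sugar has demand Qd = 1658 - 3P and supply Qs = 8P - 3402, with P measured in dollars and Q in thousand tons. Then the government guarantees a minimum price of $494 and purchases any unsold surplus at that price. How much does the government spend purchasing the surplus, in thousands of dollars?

Without the control the market clears where 1658 - 3P = 8P - 3402, i.e. P* = 460 and Q* = 278.
Because the floor (494) lies above the market-clearing price, it is binding.
At P = 494: Qd = 1658 - 3·494 = 176 and Qs = 8·494 - 3402 = 550.
Surplus = Qs - Qd = 374.
Government expenditure = surplus × support price = 374 × 494 = 184756.

184756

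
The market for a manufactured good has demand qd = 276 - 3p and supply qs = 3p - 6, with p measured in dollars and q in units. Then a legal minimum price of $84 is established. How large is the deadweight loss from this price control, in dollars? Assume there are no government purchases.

4107

In a free market, 276 - 3p = 3p - 6 gives the equilibrium p* = 47, q* = 135.
The floor of 84 is above the equilibrium price 47, so it binds.
At p = 84: qd = 276 - 3·84 = 24 and qs = 3·84 - 6 = 246.
Quantity traded falls to 24. At q = 24 the demand price is (276 - 24)/3 = 84 and the supply price is (6 + 24)/3 = 10.
Deadweight loss = ½ · (84 - 10) · (135 - 24) = ½ · 74 · 111 = 4107.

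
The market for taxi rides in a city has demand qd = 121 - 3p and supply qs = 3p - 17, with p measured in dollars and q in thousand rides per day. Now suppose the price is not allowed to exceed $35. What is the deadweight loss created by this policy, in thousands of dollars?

Equilibrium: 121 - 3p = 3p - 17, so 138 = 6p and p* = 23, q* = 52.
The ceiling of 35 is above the equilibrium price 23, so it is not binding; the market clears at p* = 23, q* = 52.
Since the control does not bind, no trades are prevented and deadweight loss is zero.

0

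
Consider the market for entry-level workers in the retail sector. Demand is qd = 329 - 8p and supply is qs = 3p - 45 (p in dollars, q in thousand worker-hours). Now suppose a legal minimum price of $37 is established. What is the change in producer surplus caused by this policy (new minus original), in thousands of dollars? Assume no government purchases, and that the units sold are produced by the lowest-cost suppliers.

3

Without the control the market clears where 329 - 8p = 3p - 45, i.e. p* = 34 and q* = 57.
Since 37 > 34, the floor is binding.
At p = 37: qd = 329 - 8·37 = 33 and qs = 3·37 - 45 = 66.
Producer surplus without the control is ½ · (34 - 15) · 57 = 541.5.
With the floor, 33 units are sold at 37. The supply price at q = 33 is 26, so PS = ½ · [(37 - 15) + (37 - 26)] · 33 = 544.5.
Change in producer surplus = 544.5 - 541.5 = 3.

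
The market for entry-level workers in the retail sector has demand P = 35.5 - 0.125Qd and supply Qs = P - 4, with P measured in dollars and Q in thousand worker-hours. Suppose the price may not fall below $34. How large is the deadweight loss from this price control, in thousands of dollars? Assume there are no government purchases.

Rearranging demand gives Qd = 284 - 8P. Setting quantity demanded equal to quantity supplied, 284 - 8P = P - 4, gives P* = 32 and Q* = 28.
The floor of 34 is above the equilibrium price 32, so it binds.
At P = 34: Qd = 284 - 8·34 = 12 and Qs = 34 - 4 = 30.
Quantity traded falls to 12. At Q = 12 the demand price is (284 - 12)/8 = 34 and the supply price is 4 + 12 = 16.
Deadweight loss = ½ · (34 - 16) · (28 - 12) = ½ · 18 · 16 = 144.

144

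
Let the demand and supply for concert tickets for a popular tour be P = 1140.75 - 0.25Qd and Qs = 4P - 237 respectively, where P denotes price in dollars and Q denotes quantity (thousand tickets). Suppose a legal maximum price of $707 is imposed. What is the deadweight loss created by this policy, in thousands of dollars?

0

Rearranging demand gives Qd = 4563 - 4P. Setting quantity demanded equal to quantity supplied, 4563 - 4P = 4P - 237, gives P* = 600 and Q* = 2163.
The ceiling of 707 is above the equilibrium price 600, so it is not binding; the market clears at P* = 600, Q* = 2163.
Since the control does not bind, no trades are prevented and deadweight loss is zero.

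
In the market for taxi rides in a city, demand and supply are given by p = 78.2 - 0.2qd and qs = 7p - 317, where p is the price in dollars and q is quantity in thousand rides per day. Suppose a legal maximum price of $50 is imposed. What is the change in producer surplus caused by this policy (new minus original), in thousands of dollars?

-580.5

Rearranging demand gives qd = 391 - 5p. Without the control the market clears where 391 - 5p = 7p - 317, i.e. p* = 59 and q* = 96.
The ceiling of 50 is below the equilibrium price 59, so it binds.
At p = 50: qd = 391 - 5·50 = 141 and qs = 7·50 - 317 = 33.
Producer surplus without the control is ½ · (59 - 317/7) · 96 = 4608/7.
With the ceiling, producers sell 33 units at 50, so PS = ½ · (50 - 317/7) · 33 = 1089/14.
Change in producer surplus = 1089/14 - 4608/7 = -580.5.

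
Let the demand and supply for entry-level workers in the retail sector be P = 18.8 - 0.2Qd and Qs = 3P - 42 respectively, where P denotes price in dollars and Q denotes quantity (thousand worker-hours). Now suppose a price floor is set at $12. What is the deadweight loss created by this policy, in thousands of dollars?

0

Rearranging demand gives Qd = 94 - 5P. Equilibrium: 94 - 5P = 3P - 42, so 136 = 8P and P* = 17, Q* = 9.
The floor of 12 is below the equilibrium price 17, so it is not binding; the market clears at P* = 17, Q* = 9.
Since the control does not bind, no trades are prevented and deadweight loss is zero.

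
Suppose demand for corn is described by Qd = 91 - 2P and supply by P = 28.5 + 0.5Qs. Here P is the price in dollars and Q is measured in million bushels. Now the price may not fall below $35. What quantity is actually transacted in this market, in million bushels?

Rearranging supply gives Qs = 2P - 57. Setting quantity demanded equal to quantity supplied, 91 - 2P = 2P - 57, gives P* = 37 and Q* = 17.
Since 35 is below P* = 37, the floor does not bind and the free-market outcome prevails.

17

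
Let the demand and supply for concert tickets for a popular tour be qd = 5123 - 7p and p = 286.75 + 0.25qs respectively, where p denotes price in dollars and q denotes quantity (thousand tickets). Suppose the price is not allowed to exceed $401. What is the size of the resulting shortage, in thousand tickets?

Rearranging supply gives qs = 4p - 1147. Equilibrium: 5123 - 7p = 4p - 1147, so 6270 = 11p and p* = 570, q* = 1133.
Since 401 < 570, the ceiling is binding.
At p = 401: qd = 5123 - 7·401 = 2316 and qs = 4·401 - 1147 = 457.
Shortage = qd - qs = 2316 - 457 = 1859.

1859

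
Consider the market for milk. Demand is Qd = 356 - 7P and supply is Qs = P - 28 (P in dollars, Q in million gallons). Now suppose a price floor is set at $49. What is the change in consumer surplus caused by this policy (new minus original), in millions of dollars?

Without the control the market clears where 356 - 7P = P - 28, i.e. P* = 48 and Q* = 20.
Because the floor (49) lies above the market-clearing price, it is binding.
At P = 49: Qd = 356 - 7·49 = 13 and Qs = 49 - 28 = 21.
Consumer surplus without the control is ½ · (356/7 - 48) · 20 = 200/7.
With the floor, consumers buy 13 units at 49, so CS = ½ · (356/7 - 49) · 13 = 169/14.
Change in consumer surplus = 169/14 - 200/7 = -16.5.

-16.5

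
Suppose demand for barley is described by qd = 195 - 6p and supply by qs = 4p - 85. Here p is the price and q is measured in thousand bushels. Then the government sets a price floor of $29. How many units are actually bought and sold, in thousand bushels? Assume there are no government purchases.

21

Setting quantity demanded equal to quantity supplied, 195 - 6p = 4p - 85, gives p* = 28 and q* = 27.
The floor of 29 is above the equilibrium price 28, so it binds.
At p = 29: qd = 195 - 6·29 = 21 and qs = 4·29 - 85 = 31.
The quantity actually transacted is the short side, demand: 21.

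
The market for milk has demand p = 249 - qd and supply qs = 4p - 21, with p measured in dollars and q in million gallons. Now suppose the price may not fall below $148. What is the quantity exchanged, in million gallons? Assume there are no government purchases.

Rearranging demand gives qd = 249 - p. Setting quantity demanded equal to quantity supplied, 249 - p = 4p - 21, gives p* = 54 and q* = 195.
Since 148 > 54, the floor is binding.
At p = 148: qd = 249 - 148 = 101 and qs = 4·148 - 21 = 571.
The quantity actually transacted is the short side, demand: 101.

101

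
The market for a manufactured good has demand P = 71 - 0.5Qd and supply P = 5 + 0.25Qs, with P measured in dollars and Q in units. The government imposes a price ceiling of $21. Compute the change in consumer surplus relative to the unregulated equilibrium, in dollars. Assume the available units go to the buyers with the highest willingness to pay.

240

Rearranging demand gives Qd = 142 - 2P; rearranging supply gives Qs = 4P - 20. Without the control the market clears where 142 - 2P = 4P - 20, i.e. P* = 27 and Q* = 88.
Since 21 < 27, the ceiling is binding.
At P = 21: Qd = 142 - 2·21 = 100 and Qs = 4·21 - 20 = 64.
Consumer surplus without the control is ½ · (71 - 27) · 88 = 1936.
With the ceiling, 64 units are sold at 21 (assume they go to the highest-value buyers). The demand price at Q = 64 is 39, so CS = ½ · [(71 - 21) + (39 - 21)] · 64 = 2176.
Change in consumer surplus = 2176 - 1936 = 240.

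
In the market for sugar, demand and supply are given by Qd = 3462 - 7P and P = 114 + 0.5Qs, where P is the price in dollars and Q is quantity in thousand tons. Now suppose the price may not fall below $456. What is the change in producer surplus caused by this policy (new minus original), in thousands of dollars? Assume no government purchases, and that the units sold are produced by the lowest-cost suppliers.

Rearranging supply gives Qs = 2P - 228. Setting quantity demanded equal to quantity supplied, 3462 - 7P = 2P - 228, gives P* = 410 and Q* = 592.
Since 456 > 410, the floor is binding.
At P = 456: Qd = 3462 - 7·456 = 270 and Qs = 2·456 - 228 = 684.
Producer surplus without the control is ½ · (410 - 114) · 592 = 87616.
With the floor, 270 units are sold at 456. The supply price at Q = 270 is 249, so PS = ½ · [(456 - 114) + (456 - 249)] · 270 = 74115.
Change in producer surplus = 74115 - 87616 = -13501.

-13501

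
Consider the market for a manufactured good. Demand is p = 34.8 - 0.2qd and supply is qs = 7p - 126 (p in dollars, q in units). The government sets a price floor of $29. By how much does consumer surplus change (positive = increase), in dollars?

Rearranging demand gives qd = 174 - 5p. Setting quantity demanded equal to quantity supplied, 174 - 5p = 7p - 126, gives p* = 25 and q* = 49.
Because the floor (29) lies above the market-clearing price, it is binding.
At p = 29: qd = 174 - 5·29 = 29 and qs = 7·29 - 126 = 77.
Consumer surplus without the control is ½ · (34.8 - 25) · 49 = 240.1.
With the floor, consumers buy 29 units at 29, so CS = ½ · (34.8 - 29) · 29 = 84.1.
Change in consumer surplus = 84.1 - 240.1 = -156.

-156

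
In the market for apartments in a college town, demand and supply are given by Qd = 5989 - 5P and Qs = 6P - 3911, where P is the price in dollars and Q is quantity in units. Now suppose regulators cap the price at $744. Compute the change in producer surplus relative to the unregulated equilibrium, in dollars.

Setting quantity demanded equal to quantity supplied, 5989 - 5P = 6P - 3911, gives P* = 900 and Q* = 1489.
Because the ceiling (744) lies below the market-clearing price, it is binding.
At P = 744: Qd = 5989 - 5·744 = 2269 and Qs = 6·744 - 3911 = 553.
Producer surplus without the control is ½ · (900 - 3911/6) · 1489 = 2217121/12.
With the ceiling, producers sell 553 units at 744, so PS = ½ · (744 - 3911/6) · 553 = 305809/12.
Change in producer surplus = 305809/12 - 2217121/12 = -159276.

-159276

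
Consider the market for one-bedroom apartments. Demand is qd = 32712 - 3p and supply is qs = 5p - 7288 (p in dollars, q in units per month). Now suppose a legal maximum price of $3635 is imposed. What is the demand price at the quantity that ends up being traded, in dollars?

Setting quantity demanded equal to quantity supplied, 32712 - 3p = 5p - 7288, gives p* = 5000 and q* = 17712.
The ceiling of 3635 is below the equilibrium price 5000, so it binds.
At p = 3635: qd = 32712 - 3·3635 = 21807 and qs = 5·3635 - 7288 = 10887.
Only 10887 units reach the market. On the demand curve, the marginal buyer's willingness to pay at q = 10887 is (32712 - 10887)/3 = 7275.

7275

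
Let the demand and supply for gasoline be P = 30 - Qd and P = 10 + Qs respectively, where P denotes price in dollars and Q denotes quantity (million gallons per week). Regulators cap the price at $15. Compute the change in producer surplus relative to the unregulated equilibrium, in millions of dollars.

Rearranging demand gives Qd = 30 - P; rearranging supply gives Qs = P - 10. Equilibrium: 30 - P = P - 10, so 40 = 2P and P* = 20, Q* = 10.
The ceiling of 15 is below the equilibrium price 20, so it binds.
At P = 15: Qd = 30 - 15 = 15 and Qs = 15 - 10 = 5.
Producer surplus without the control is ½ · (20 - 10) · 10 = 50.
With the ceiling, producers sell 5 units at 15, so PS = ½ · (15 - 10) · 5 = 12.5.
Change in producer surplus = 12.5 - 50 = -37.5.

-37.5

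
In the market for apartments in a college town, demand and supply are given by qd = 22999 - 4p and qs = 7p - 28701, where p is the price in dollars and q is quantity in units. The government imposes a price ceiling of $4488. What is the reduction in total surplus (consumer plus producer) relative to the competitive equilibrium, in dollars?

In a free market, 22999 - 4p = 7p - 28701 gives the equilibrium p* = 4700, q* = 4199.
Since 4488 < 4700, the ceiling is binding.
At p = 4488: qd = 22999 - 4·4488 = 5047 and qs = 7·4488 - 28701 = 2715.
Quantity traded falls to 2715. At q = 2715 the demand price is (22999 - 2715)/4 = 5071 and the supply price is (28701 + 2715)/7 = 4488.
Deadweight loss = ½ · (5071 - 4488) · (4199 - 2715) = ½ · 583 · 1484 = 432586.

432586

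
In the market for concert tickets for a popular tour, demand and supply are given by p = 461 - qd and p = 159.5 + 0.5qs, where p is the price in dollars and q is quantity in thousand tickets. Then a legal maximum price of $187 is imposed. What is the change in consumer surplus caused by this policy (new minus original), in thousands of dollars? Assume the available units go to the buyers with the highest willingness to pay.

-6643

Rearranging demand gives qd = 461 - p; rearranging supply gives qs = 2p - 319. In a free market, 461 - p = 2p - 319 gives the equilibrium p* = 260, q* = 201.
The ceiling of 187 is below the equilibrium price 260, so it binds.
At p = 187: qd = 461 - 187 = 274 and qs = 2·187 - 319 = 55.
Consumer surplus without the control is ½ · (461 - 260) · 201 = 20200.5.
With the ceiling, 55 units are sold at 187 (assume they go to the highest-value buyers). The demand price at q = 55 is 406, so CS = ½ · [(461 - 187) + (406 - 187)] · 55 = 13557.5.
Change in consumer surplus = 13557.5 - 20200.5 = -6643.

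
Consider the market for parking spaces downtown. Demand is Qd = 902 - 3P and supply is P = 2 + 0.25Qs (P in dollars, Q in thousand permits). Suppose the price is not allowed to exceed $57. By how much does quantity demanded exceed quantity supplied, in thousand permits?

511

Rearranging supply gives Qs = 4P - 8. Equilibrium: 902 - 3P = 4P - 8, so 910 = 7P and P* = 130, Q* = 512.
Because the ceiling (57) lies below the market-clearing price, it is binding.
At P = 57: Qd = 902 - 3·57 = 731 and Qs = 4·57 - 8 = 220.
Shortage = Qd - Qs = 731 - 220 = 511.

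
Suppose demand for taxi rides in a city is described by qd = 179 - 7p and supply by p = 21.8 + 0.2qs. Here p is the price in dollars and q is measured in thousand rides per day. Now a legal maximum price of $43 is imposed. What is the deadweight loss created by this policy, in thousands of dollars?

Rearranging supply gives qs = 5p - 109. In a free market, 179 - 7p = 5p - 109 gives the equilibrium p* = 24, q* = 11.
The ceiling of 43 is above the equilibrium price 24, so it is not binding; the market clears at p* = 24, q* = 11.
Since the control does not bind, no trades are prevented and deadweight loss is zero.

0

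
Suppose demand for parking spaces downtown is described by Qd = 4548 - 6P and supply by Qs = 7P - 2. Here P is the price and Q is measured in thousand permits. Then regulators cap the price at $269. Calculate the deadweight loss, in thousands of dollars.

49754.25

Equilibrium: 4548 - 6P = 7P - 2, so 4550 = 13P and P* = 350, Q* = 2448.
The ceiling of 269 is below the equilibrium price 350, so it binds.
At P = 269: Qd = 4548 - 6·269 = 2934 and Qs = 7·269 - 2 = 1881.
Quantity traded falls to 1881. At Q = 1881 the demand price is (4548 - 1881)/6 = 444.5 and the supply price is (2 + 1881)/7 = 269.
Deadweight loss = ½ · (444.5 - 269) · (2448 - 1881) = ½ · 175.5 · 567 = 49754.25.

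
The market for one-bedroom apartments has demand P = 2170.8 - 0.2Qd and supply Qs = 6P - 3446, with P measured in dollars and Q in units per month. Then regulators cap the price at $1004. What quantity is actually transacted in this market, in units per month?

Rearranging demand gives Qd = 10854 - 5P. In a free market, 10854 - 5P = 6P - 3446 gives the equilibrium P* = 1300, Q* = 4354.
Because the ceiling (1004) lies below the market-clearing price, it is binding.
At P = 1004: Qd = 10854 - 5·1004 = 5834 and Qs = 6·1004 - 3446 = 2578.
The quantity actually transacted is the short side, supply: 2578.

2578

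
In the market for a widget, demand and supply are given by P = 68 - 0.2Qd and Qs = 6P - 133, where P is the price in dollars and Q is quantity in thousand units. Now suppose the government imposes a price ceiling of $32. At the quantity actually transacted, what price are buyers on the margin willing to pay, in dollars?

Rearranging demand gives Qd = 340 - 5P. Setting quantity demanded equal to quantity supplied, 340 - 5P = 6P - 133, gives P* = 43 and Q* = 125.
Since 32 < 43, the ceiling is binding.
At P = 32: Qd = 340 - 5·32 = 180 and Qs = 6·32 - 133 = 59.
Only 59 units reach the market. On the demand curve, the marginal buyer's willingness to pay at Q = 59 is (340 - 59)/5 = 56.2.

56.2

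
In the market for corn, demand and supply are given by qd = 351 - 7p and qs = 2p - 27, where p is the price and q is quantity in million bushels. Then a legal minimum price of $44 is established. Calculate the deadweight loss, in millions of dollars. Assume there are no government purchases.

Setting quantity demanded equal to quantity supplied, 351 - 7p = 2p - 27, gives p* = 42 and q* = 57.
Because the floor (44) lies above the market-clearing price, it is binding.
At p = 44: qd = 351 - 7·44 = 43 and qs = 2·44 - 27 = 61.
Quantity traded falls to 43. At q = 43 the demand price is (351 - 43)/7 = 44 and the supply price is (27 + 43)/2 = 35.
Deadweight loss = ½ · (44 - 35) · (57 - 43) = ½ · 9 · 14 = 63.

63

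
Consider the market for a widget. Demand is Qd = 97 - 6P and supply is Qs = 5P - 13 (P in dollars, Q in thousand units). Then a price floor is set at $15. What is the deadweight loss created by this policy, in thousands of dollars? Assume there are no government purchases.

165

Without the control the market clears where 97 - 6P = 5P - 13, i.e. P* = 10 and Q* = 37.
Because the floor (15) lies above the market-clearing price, it is binding.
At P = 15: Qd = 97 - 6·15 = 7 and Qs = 5·15 - 13 = 62.
Quantity traded falls to 7. At Q = 7 the demand price is (97 - 7)/6 = 15 and the supply price is (13 + 7)/5 = 4.
Deadweight loss = ½ · (15 - 4) · (37 - 7) = ½ · 11 · 30 = 165.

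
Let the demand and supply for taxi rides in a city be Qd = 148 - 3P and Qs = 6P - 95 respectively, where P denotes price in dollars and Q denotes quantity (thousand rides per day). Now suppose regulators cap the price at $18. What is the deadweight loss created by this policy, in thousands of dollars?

729

Setting quantity demanded equal to quantity supplied, 148 - 3P = 6P - 95, gives P* = 27 and Q* = 67.
Since 18 < 27, the ceiling is binding.
At P = 18: Qd = 148 - 3·18 = 94 and Qs = 6·18 - 95 = 13.
Quantity traded falls to 13. At Q = 13 the demand price is (148 - 13)/3 = 45 and the supply price is (95 + 13)/6 = 18.
Deadweight loss = ½ · (45 - 18) · (67 - 13) = ½ · 27 · 54 = 729.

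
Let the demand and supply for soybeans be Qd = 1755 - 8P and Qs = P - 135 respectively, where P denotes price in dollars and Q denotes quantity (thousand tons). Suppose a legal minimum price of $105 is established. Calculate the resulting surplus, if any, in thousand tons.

Equilibrium: 1755 - 8P = P - 135, so 1890 = 9P and P* = 210, Q* = 75.
The floor of 105 is below the equilibrium price 210, so it is not binding; the market clears at P* = 210, Q* = 75.
Since the control does not bind, there is no surplus.

0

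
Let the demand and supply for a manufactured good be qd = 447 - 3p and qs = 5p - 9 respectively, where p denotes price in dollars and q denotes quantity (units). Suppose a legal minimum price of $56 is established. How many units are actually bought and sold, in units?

276

Equilibrium: 447 - 3p = 5p - 9, so 456 = 8p and p* = 57, q* = 276.
Since 56 is below p* = 57, the floor does not bind and the free-market outcome prevails.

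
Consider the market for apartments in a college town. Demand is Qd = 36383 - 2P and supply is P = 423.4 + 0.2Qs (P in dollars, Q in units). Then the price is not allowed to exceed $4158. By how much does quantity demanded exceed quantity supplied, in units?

9394

Rearranging supply gives Qs = 5P - 2117. In a free market, 36383 - 2P = 5P - 2117 gives the equilibrium P* = 5500, Q* = 25383.
Because the ceiling (4158) lies below the market-clearing price, it is binding.
At P = 4158: Qd = 36383 - 2·4158 = 28067 and Qs = 5·4158 - 2117 = 18673.
Shortage = Qd - Qs = 28067 - 18673 = 9394.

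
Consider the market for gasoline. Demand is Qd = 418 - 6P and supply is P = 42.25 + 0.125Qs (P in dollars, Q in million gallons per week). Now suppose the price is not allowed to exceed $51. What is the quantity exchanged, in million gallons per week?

Rearranging supply gives Qs = 8P - 338. In a free market, 418 - 6P = 8P - 338 gives the equilibrium P* = 54, Q* = 94.
The ceiling of 51 is below the equilibrium price 54, so it binds.
At P = 51: Qd = 418 - 6·51 = 112 and Qs = 8·51 - 338 = 70.
The quantity actually transacted is the short side, supply: 70.

70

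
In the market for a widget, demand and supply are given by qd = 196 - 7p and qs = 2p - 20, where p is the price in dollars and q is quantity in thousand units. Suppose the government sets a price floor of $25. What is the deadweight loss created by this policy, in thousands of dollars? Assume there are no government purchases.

15.75

Equilibrium: 196 - 7p = 2p - 20, so 216 = 9p and p* = 24, q* = 28.
The floor of 25 is above the equilibrium price 24, so it binds.
At p = 25: qd = 196 - 7·25 = 21 and qs = 2·25 - 20 = 30.
Quantity traded falls to 21. At q = 21 the demand price is (196 - 21)/7 = 25 and the supply price is (20 + 21)/2 = 20.5.
Deadweight loss = ½ · (25 - 20.5) · (28 - 21) = ½ · 4.5 · 7 = 15.75.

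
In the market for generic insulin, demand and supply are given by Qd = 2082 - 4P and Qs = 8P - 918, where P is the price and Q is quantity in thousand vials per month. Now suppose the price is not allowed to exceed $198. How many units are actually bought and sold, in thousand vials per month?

Equilibrium: 2082 - 4P = 8P - 918, so 3000 = 12P and P* = 250, Q* = 1082.
Because the ceiling (198) lies below the market-clearing price, it is binding.
At P = 198: Qd = 2082 - 4·198 = 1290 and Qs = 8·198 - 918 = 666.
The quantity actually transacted is the short side, supply: 666.

666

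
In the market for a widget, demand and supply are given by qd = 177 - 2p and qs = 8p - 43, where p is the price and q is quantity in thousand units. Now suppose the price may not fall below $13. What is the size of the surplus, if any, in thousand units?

In a free market, 177 - 2p = 8p - 43 gives the equilibrium p* = 22, q* = 133.
Since 13 is below p* = 22, the floor does not bind and the free-market outcome prevails.
Since the control does not bind, there is no surplus.

0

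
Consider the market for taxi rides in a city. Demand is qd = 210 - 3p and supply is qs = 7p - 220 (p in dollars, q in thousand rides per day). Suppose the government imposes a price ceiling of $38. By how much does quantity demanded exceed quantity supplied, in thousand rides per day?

Without the control the market clears where 210 - 3p = 7p - 220, i.e. p* = 43 and q* = 81.
The ceiling of 38 is below the equilibrium price 43, so it binds.
At p = 38: qd = 210 - 3·38 = 96 and qs = 7·38 - 220 = 46.
Shortage = qd - qs = 96 - 46 = 50.

50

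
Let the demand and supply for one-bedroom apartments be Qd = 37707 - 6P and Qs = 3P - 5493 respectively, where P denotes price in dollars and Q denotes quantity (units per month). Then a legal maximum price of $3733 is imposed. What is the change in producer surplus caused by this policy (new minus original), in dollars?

Setting quantity demanded equal to quantity supplied, 37707 - 6P = 3P - 5493, gives P* = 4800 and Q* = 8907.
Since 3733 < 4800, the ceiling is binding.
At P = 3733: Qd = 37707 - 6·3733 = 15309 and Qs = 3·3733 - 5493 = 5706.
Producer surplus without the control is ½ · (4800 - 1831) · 8907 = 13222441.5.
With the ceiling, producers sell 5706 units at 3733, so PS = ½ · (3733 - 1831) · 5706 = 5426406.
Change in producer surplus = 5426406 - 13222441.5 = -7796035.5.

-7796035.5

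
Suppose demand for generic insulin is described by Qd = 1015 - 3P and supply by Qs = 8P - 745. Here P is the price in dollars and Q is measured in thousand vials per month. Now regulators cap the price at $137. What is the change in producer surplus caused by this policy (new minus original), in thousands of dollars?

In a free market, 1015 - 3P = 8P - 745 gives the equilibrium P* = 160, Q* = 535.
The ceiling of 137 is below the equilibrium price 160, so it binds.
At P = 137: Qd = 1015 - 3·137 = 604 and Qs = 8·137 - 745 = 351.
Producer surplus without the control is ½ · (160 - 93.125) · 535 = 17889.0625.
With the ceiling, producers sell 351 units at 137, so PS = ½ · (137 - 93.125) · 351 = 7700.0625.
Change in producer surplus = 7700.0625 - 17889.0625 = -10189.

-10189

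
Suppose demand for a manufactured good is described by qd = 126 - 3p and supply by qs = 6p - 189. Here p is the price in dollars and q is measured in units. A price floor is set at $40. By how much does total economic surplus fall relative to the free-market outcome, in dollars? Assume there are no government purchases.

Without the control the market clears where 126 - 3p = 6p - 189, i.e. p* = 35 and q* = 21.
Because the floor (40) lies above the market-clearing price, it is binding.
At p = 40: qd = 126 - 3·40 = 6 and qs = 6·40 - 189 = 51.
Quantity traded falls to 6. At q = 6 the demand price is (126 - 6)/3 = 40 and the supply price is (189 + 6)/6 = 32.5.
Deadweight loss = ½ · (40 - 32.5) · (21 - 6) = ½ · 7.5 · 15 = 56.25.

56.25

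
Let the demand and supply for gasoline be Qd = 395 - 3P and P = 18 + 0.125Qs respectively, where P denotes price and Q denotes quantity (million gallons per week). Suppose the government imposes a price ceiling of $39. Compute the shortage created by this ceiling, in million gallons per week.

110

Rearranging supply gives Qs = 8P - 144. Setting quantity demanded equal to quantity supplied, 395 - 3P = 8P - 144, gives P* = 49 and Q* = 248.
Since 39 < 49, the ceiling is binding.
At P = 39: Qd = 395 - 3·39 = 278 and Qs = 8·39 - 144 = 168.
Shortage = Qd - Qs = 278 - 168 = 110.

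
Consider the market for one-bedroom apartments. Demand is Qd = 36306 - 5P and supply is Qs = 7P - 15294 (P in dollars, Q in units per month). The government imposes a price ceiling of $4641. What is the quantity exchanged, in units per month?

14806

Without the control the market clears where 36306 - 5P = 7P - 15294, i.e. P* = 4300 and Q* = 14806.
Since 4641 is above P* = 4300, the ceiling does not bind and the free-market outcome prevails.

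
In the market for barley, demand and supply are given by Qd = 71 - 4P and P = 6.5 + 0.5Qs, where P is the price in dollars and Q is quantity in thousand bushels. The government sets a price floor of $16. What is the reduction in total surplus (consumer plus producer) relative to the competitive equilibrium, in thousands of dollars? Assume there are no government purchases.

24

Rearranging supply gives Qs = 2P - 13. Without the control the market clears where 71 - 4P = 2P - 13, i.e. P* = 14 and Q* = 15.
Because the floor (16) lies above the market-clearing price, it is binding.
At P = 16: Qd = 71 - 4·16 = 7 and Qs = 2·16 - 13 = 19.
Quantity traded falls to 7. At Q = 7 the demand price is (71 - 7)/4 = 16 and the supply price is (13 + 7)/2 = 10.
Deadweight loss = ½ · (16 - 10) · (15 - 7) = ½ · 6 · 8 = 24.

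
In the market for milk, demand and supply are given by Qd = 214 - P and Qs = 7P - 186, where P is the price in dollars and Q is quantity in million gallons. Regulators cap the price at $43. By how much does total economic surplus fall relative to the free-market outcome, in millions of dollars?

1372

In a free market, 214 - P = 7P - 186 gives the equilibrium P* = 50, Q* = 164.
The ceiling of 43 is below the equilibrium price 50, so it binds.
At P = 43: Qd = 214 - 43 = 171 and Qs = 7·43 - 186 = 115.
Quantity traded falls to 115. At Q = 115 the demand price is 214 - 115 = 99 and the supply price is (186 + 115)/7 = 43.
Deadweight loss = ½ · (99 - 43) · (164 - 115) = ½ · 56 · 49 = 1372.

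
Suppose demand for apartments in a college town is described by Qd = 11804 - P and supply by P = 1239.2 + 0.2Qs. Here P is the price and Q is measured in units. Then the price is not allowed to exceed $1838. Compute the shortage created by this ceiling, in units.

Rearranging supply gives Qs = 5P - 6196. Without the control the market clears where 11804 - P = 5P - 6196, i.e. P* = 3000 and Q* = 8804.
Because the ceiling (1838) lies below the market-clearing price, it is binding.
At P = 1838: Qd = 11804 - 1838 = 9966 and Qs = 5·1838 - 6196 = 2994.
Shortage = Qd - Qs = 9966 - 2994 = 6972.

6972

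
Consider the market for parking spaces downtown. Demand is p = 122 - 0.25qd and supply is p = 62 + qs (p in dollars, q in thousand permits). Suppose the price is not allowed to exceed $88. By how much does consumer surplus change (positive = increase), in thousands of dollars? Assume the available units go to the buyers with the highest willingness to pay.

Rearranging demand gives qd = 488 - 4p; rearranging supply gives qs = p - 62. In a free market, 488 - 4p = p - 62 gives the equilibrium p* = 110, q* = 48.
Since 88 < 110, the ceiling is binding.
At p = 88: qd = 488 - 4·88 = 136 and qs = 88 - 62 = 26.
Consumer surplus without the control is ½ · (122 - 110) · 48 = 288.
With the ceiling, 26 units are sold at 88 (assume they go to the highest-value buyers). The demand price at q = 26 is 115.5, so CS = ½ · [(122 - 88) + (115.5 - 88)] · 26 = 799.5.
Change in consumer surplus = 799.5 - 288 = 511.5.

511.5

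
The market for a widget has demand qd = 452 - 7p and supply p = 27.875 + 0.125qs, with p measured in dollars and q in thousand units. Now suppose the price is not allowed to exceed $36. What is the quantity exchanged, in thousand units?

65

Rearranging supply gives qs = 8p - 223. Without the control the market clears where 452 - 7p = 8p - 223, i.e. p* = 45 and q* = 137.
The ceiling of 36 is below the equilibrium price 45, so it binds.
At p = 36: qd = 452 - 7·36 = 200 and qs = 8·36 - 223 = 65.
The quantity actually transacted is the short side, supply: 65.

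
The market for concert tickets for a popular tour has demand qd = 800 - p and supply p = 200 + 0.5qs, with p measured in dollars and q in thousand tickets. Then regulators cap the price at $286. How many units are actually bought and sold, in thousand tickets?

Rearranging supply gives qs = 2p - 400. Equilibrium: 800 - p = 2p - 400, so 1200 = 3p and p* = 400, q* = 400.
Since 286 < 400, the ceiling is binding.
At p = 286: qd = 800 - 286 = 514 and qs = 2·286 - 400 = 172.
The quantity actually transacted is the short side, supply: 172.

172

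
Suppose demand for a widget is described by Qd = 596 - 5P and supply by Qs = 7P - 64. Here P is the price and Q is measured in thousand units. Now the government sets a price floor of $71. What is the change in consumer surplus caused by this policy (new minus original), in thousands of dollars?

Equilibrium: 596 - 5P = 7P - 64, so 660 = 12P and P* = 55, Q* = 321.
Since 71 > 55, the floor is binding.
At P = 71: Qd = 596 - 5·71 = 241 and Qs = 7·71 - 64 = 433.
Consumer surplus without the control is ½ · (119.2 - 55) · 321 = 10304.1.
With the floor, consumers buy 241 units at 71, so CS = ½ · (119.2 - 71) · 241 = 5808.1.
Change in consumer surplus = 5808.1 - 10304.1 = -4496.

-4496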